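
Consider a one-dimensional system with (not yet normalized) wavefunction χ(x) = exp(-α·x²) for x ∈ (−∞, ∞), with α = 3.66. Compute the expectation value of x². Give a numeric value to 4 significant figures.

0.06831

⟨x²⟩ = ∫ x²·|χ|² dx / ∫|χ|² dx (integrals over the domain).
Gaussian moments: ∫x^(2j)·e^(−2αx²) dx = (2j−1)!!/(4α)^j · √(π/(2α)), odd powers integrate to 0; here √(π/(2α)) = 0.65512.
State is unnormalized: ∫|χ|² dx = 0.65512, and ∫χ*·x²·χ dx = 0.044748, so ⟨x²⟩ = 0.044748 / 0.65512.
⟨x²⟩ = 0.068306.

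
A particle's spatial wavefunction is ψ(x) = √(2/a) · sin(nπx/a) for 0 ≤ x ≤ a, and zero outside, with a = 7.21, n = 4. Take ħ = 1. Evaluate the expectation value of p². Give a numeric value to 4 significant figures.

3.038

p² ψ = −ħ² d²ψ/dx²; ⟨p²⟩ = −ħ² ∫ ψ*·ψ'' dx.
d/dx sin(nπx/a) = (nπ/a)·cos(nπx/a) and d²/dx² sin(nπx/a) = −(nπ/a)²·sin(nπx/a); on 0 ≤ x ≤ a, ∫sin²(nπx/a) dx = a/2 and ∫sin(nπx/a)·cos(nπx/a) dx = 0.
⟨p²⟩ = 3.0377.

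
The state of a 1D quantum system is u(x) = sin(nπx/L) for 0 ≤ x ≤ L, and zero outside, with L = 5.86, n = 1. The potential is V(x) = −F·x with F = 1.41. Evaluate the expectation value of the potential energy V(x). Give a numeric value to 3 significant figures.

⟨V⟩ = ∫ V(x)·|u|² dx / ∫|u|² dx.
With sin²θ = (1 − cos2θ)/2 on 0 ≤ x ≤ L: ∫sin²(nπx/L) dx = L/2, ∫x·sin²(nπx/L) dx = L²/4, ∫x²·sin²(nπx/L) dx = L³·(1/6 − 1/(4n²π²)); higher powers xᵏ the same way, integrating xᵏ·cos(2nπx/L) by parts.
State is unnormalized: ∫|u|² dx = 2.9300, and ∫u*·V(x)·u dx = -12.105, so ⟨V⟩ = -12.105 / 2.9300.
⟨V⟩ = -4.1313.

-4.13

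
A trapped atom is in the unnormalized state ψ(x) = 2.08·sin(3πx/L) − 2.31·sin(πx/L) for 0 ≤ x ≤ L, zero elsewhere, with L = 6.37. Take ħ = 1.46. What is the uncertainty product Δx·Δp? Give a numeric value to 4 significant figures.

Δx = √(⟨x²⟩−⟨x⟩²), Δp = √(⟨p²⟩−⟨p⟩²).
On 0 ≤ x ≤ L (j ≠ l): ∫sin²(jπx/L) dx = L/2, ∫sin(jπx/L)·sin(lπx/L) dx = 0; diagonal moments ∫x·sin²(jπx/L) dx = L²/4, ∫x²·sin²(jπx/L) dx = L³·(1/6 − 1/(4j²π²)); cross terms ∫x·sin(jπx/L)·sin(lπx/L) dx = 0 for j + l even and −4jlL²/(π²(j² − l²)²) for j + l odd, ∫x²·sin(jπx/L)·sin(lπx/L) dx = (−1)^(j+l)·4jlL³/(π²(j² − l²)²); higher powers the same way via product-to-sum and parts. d²/dx² sin(jπx/L) = −(jπ/L)²·sin(jπx/L); on 0 ≤ x ≤ L, ∫sin²(jπx/L) dx = L/2 and ∫sin(jπx/L)·sin(lπx/L) dx = 0 for j ≠ l, so only diagonal terms survive in ∫|ψ|² and ∫ψ·ψ″; ∫ψ·ψ′ dx = [ψ²/2] between the walls = 0.
Normalization: ∫|ψ|² dx = 30.775.
⟨x⟩ = 3.1850, ⟨x²⟩ = 10.755 ⇒ Δx = 0.78142.
⟨p⟩ = 0.0000, ⟨p²⟩ = 2.3757 ⇒ Δp = 1.5413.
Δx·Δp = 1.2044.

1.204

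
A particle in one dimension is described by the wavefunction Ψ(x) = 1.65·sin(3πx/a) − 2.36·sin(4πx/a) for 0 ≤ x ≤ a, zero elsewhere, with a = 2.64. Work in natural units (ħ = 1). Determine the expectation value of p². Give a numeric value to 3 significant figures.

p² Ψ = −ħ² d²Ψ/dx²; ⟨p²⟩ = −ħ² ∫ Ψ*·Ψ'' dx / ∫|Ψ|² dx.
d²/dx² sin(jπx/a) = −(jπ/a)²·sin(jπx/a); on 0 ≤ x ≤ a, ∫sin²(jπx/a) dx = a/2 and ∫sin(jπx/a)·sin(lπx/a) dx = 0 for j ≠ l, so only diagonal terms survive in ∫|Ψ|² and ∫Ψ·Ψ″; ∫Ψ·Ψ′ dx = [Ψ²/2] between the walls = 0.
State is unnormalized: ∫|Ψ|² dx = 10.946, and ∫Ψ*·(−ħ² Ψ'') dx = 212.38, so ⟨p²⟩ = 212.38 / 10.946.
⟨p²⟩ = 19.403.

19.4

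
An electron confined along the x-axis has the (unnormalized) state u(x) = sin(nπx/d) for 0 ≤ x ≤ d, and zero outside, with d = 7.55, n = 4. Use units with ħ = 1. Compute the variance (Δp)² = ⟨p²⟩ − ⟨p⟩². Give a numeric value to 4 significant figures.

Compute ⟨p⟩ and ⟨p²⟩ separately; (Δp)² = ⟨p²⟩ − ⟨p⟩².
d/dx sin(nπx/d) = (nπ/d)·cos(nπx/d) and d²/dx² sin(nπx/d) = −(nπ/d)²·sin(nπx/d); on 0 ≤ x ≤ d, ∫sin²(nπx/d) dx = d/2 and ∫sin(nπx/d)·cos(nπx/d) dx = 0.
Normalization: ∫|u|² dx = 3.7750.
⟨p⟩ = 0.0000 and ⟨p²⟩ = 2.7703.
(Δp)² = 2.7703 − (0.0000)² = 2.7703.

2.770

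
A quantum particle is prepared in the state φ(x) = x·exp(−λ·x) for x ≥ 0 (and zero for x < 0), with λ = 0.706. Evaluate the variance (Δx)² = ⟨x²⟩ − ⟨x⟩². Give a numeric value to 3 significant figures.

Compute ⟨x⟩ and ⟨x²⟩ separately, then (Δx)² = ⟨x²⟩ − ⟨x⟩².
Every integrand reduces to terms xʲ·e^(−2λx) on [0, ∞); use ∫₀^∞ xʲ·e^(−2λx) dx = j!/(2λ)^(j+1).
Normalization: ∫|φ|² dx = 0.71044.
⟨x⟩ = 2.1246 and ⟨x²⟩ = 6.0188.
(Δx)² = 6.0188 − (2.1246)² = 1.5047.

1.50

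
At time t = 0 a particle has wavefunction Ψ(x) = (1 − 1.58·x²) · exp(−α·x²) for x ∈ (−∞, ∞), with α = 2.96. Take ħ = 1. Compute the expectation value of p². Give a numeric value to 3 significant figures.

p² Ψ = −ħ² d²Ψ/dx²; ⟨p²⟩ = −ħ² ∫ Ψ*·Ψ'' dx / ∫|Ψ|² dx.
Expand each integrand as polynomial × e^(−2αx²) and use ∫x^(2j)·e^(−2αx²) dx = (2j−1)!!/(4α)^j · √(π/(2α)), odd powers → 0; here √(π/(2α)) = 0.72847. Differentiate with the product rule, d/dx e^(−αx²) = −2αx·e^(−αx²).
State is unnormalized: ∫|Ψ|² dx = 0.57297, and ∫Ψ*·(−ħ² Ψ'') dx = 3.0006, so ⟨p²⟩ = 3.0006 / 0.57297.
⟨p²⟩ = 5.2369.

5.24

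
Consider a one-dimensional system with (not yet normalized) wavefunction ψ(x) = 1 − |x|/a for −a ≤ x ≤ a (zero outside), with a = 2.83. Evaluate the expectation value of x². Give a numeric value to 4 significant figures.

0.8009

⟨x²⟩ = ∫ x²·|ψ|² dx / ∫|ψ|² dx (integrals over the domain).
ψ is even, so ∫ over [−a, a] = 2∫₀ᵃ with ψ = 1 − x/a there: ∫₀ᵃ (1 − x/a)² dx = a/3, ∫₀ᵃ x²(1 − x/a)² dx = a³/30, ∫₀ᵃ x⁴(1 − x/a)² dx = a⁵/105.
State is unnormalized: ∫|ψ|² dx = 1.8867, and ∫ψ*·x²·ψ dx = 1.5110, so ⟨x²⟩ = 1.5110 / 1.8867.
⟨x²⟩ = 0.80089.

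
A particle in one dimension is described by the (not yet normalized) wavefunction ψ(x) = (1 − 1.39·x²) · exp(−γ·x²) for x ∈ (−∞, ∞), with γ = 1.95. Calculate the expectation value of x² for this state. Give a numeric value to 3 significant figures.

⟨x²⟩ = ∫ x²·|ψ|² dx / ∫|ψ|² dx (integrals over the domain).
Expand each integrand as polynomial × e^(−2γx²) and use ∫x^(2j)·e^(−2γx²) dx = (2j−1)!!/(4γ)^j · √(π/(2γ)), odd powers → 0; here √(π/(2γ)) = 0.89752.
State is unnormalized: ∫|ψ|² dx = 0.66314, and ∫ψ*·x²·ψ dx = 0.046846, so ⟨x²⟩ = 0.046846 / 0.66314.
⟨x²⟩ = 0.070643.

0.0706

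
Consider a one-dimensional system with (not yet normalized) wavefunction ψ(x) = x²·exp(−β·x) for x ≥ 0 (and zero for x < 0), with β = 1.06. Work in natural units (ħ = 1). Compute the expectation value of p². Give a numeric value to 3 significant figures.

0.375

p² ψ = −ħ² d²ψ/dx²; ⟨p²⟩ = −ħ² ∫ ψ*·ψ'' dx / ∫|ψ|² dx.
Differentiate x²·exp(−β·x) with the product rule; every integrand then reduces to terms xʲ·e^(−2βx) on [0, ∞), with ∫₀^∞ xʲ·e^(−2βx) dx = j!/(2β)^(j+1).
State is unnormalized: ∫|ψ|² dx = 0.56044, and ∫ψ*·(−ħ² ψ'') dx = 0.20990, so ⟨p²⟩ = 0.20990 / 0.56044.
⟨p²⟩ = 0.37453.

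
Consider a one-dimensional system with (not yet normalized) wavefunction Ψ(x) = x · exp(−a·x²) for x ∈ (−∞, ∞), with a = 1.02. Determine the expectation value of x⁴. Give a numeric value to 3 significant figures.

⟨x⁴⟩ = ∫ x⁴·|Ψ|² dx / ∫|Ψ|² dx (integrals over the domain).
Expand each integrand as polynomial × e^(−2ax²) and use ∫x^(2j)·e^(−2ax²) dx = (2j−1)!!/(4a)^j · √(π/(2a)), odd powers → 0; here √(π/(2a)) = 1.2410.
State is unnormalized: ∫|Ψ|² dx = 0.30416, and ∫Ψ*·x⁴·Ψ dx = 0.27408, so ⟨x⁴⟩ = 0.27408 / 0.30416.
⟨x⁴⟩ = 0.90110.

0.901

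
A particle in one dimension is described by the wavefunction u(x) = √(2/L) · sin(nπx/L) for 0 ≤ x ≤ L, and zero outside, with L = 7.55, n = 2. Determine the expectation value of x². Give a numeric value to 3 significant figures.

18.3

⟨x²⟩ = ∫ x²·|u|² dx (integrals over the domain).
With sin²θ = (1 − cos2θ)/2 on 0 ≤ x ≤ L: ∫sin²(nπx/L) dx = L/2, ∫x·sin²(nπx/L) dx = L²/4, ∫x²·sin²(nπx/L) dx = L³·(1/6 − 1/(4n²π²)); higher powers xᵏ the same way, integrating xᵏ·cos(2nπx/L) by parts.
⟨x²⟩ = 18.279.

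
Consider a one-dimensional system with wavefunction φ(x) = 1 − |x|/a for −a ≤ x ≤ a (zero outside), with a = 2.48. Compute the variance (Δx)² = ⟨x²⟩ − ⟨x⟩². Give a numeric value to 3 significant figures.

Compute ⟨x⟩ and ⟨x²⟩ separately, then (Δx)² = ⟨x²⟩ − ⟨x⟩².
φ is even, so ∫ over [−a, a] = 2∫₀ᵃ with φ = 1 − x/a there: ∫₀ᵃ (1 − x/a)² dx = a/3, ∫₀ᵃ x²(1 − x/a)² dx = a³/30, ∫₀ᵃ x⁴(1 − x/a)² dx = a⁵/105.
Normalization: ∫|φ|² dx = 1.6533.
⟨x⟩ = 0.0000 and ⟨x²⟩ = 0.61504.
(Δx)² = 0.61504 − (0.0000)² = 0.61504.

0.615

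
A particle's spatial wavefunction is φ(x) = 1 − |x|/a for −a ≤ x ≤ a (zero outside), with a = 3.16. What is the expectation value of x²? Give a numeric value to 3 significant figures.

0.999

⟨x²⟩ = ∫ x²·|φ|² dx / ∫|φ|² dx (integrals over the domain).
φ is even, so ∫ over [−a, a] = 2∫₀ᵃ with φ = 1 − x/a there: ∫₀ᵃ (1 − x/a)² dx = a/3, ∫₀ᵃ x²(1 − x/a)² dx = a³/30, ∫₀ᵃ x⁴(1 − x/a)² dx = a⁵/105.
State is unnormalized: ∫|φ|² dx = 2.1067, and ∫φ*·x²·φ dx = 2.1036, so ⟨x²⟩ = 2.1036 / 2.1067.
⟨x²⟩ = 0.99856.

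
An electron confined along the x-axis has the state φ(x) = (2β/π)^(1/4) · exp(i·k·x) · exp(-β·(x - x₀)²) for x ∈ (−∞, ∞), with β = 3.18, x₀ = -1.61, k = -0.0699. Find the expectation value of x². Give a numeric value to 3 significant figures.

⟨x²⟩ = ∫ x²·|φ|² dx (integrals over the domain).
Gaussian moments (u = x − x₀): ∫u^(2j)·e^(−2βu²) du = (2j−1)!!/(4β)^j · √(π/(2β)), odd powers integrate to 0; here √(π/(2β)) = 0.70282.
⟨x²⟩ = 2.6707.

2.67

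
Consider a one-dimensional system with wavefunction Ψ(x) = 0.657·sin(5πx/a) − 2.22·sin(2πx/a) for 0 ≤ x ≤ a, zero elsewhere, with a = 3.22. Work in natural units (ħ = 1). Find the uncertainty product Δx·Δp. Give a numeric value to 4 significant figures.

Δx = √(⟨x²⟩−⟨x⟩²), Δp = √(⟨p²⟩−⟨p⟩²).
On 0 ≤ x ≤ a (j ≠ l): ∫sin²(jπx/a) dx = a/2, ∫sin(jπx/a)·sin(lπx/a) dx = 0; diagonal moments ∫x·sin²(jπx/a) dx = a²/4, ∫x²·sin²(jπx/a) dx = a³·(1/6 − 1/(4j²π²)); cross terms ∫x·sin(jπx/a)·sin(lπx/a) dx = 0 for j + l even and −4jla²/(π²(j² − l²)²) for j + l odd, ∫x²·sin(jπx/a)·sin(lπx/a) dx = (−1)^(j+l)·4jla³/(π²(j² − l²)²); higher powers the same way via product-to-sum and parts. d²/dx² sin(jπx/a) = −(jπ/a)²·sin(jπx/a); on 0 ≤ x ≤ a, ∫sin²(jπx/a) dx = a/2 and ∫sin(jπx/a)·sin(lπx/a) dx = 0 for j ≠ l, so only diagonal terms survive in ∫|Ψ|² and ∫Ψ·Ψ″; ∫Ψ·Ψ′ dx = [Ψ²/2] between the walls = 0.
Normalization: ∫|Ψ|² dx = 8.6297.
⟨x⟩ = 1.6422, ⟨x²⟩ = 3.4374 ⇒ Δx = 0.86056.
⟨p⟩ = 0.0000, ⟨p²⟩ = 5.4174 ⇒ Δp = 2.3275.
Δx·Δp = 2.0030.

2.003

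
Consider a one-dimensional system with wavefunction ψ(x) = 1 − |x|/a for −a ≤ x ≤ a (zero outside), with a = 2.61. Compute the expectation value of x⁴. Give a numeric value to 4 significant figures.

⟨x⁴⟩ = ∫ x⁴·|ψ|² dx / ∫|ψ|² dx (integrals over the domain).
ψ is even, so ∫ over [−a, a] = 2∫₀ᵃ with ψ = 1 − x/a there: ∫₀ᵃ (1 − x/a)² dx = a/3, ∫₀ᵃ x²(1 − x/a)² dx = a³/30, ∫₀ᵃ x⁴(1 − x/a)² dx = a⁵/105.
State is unnormalized: ∫|ψ|² dx = 1.7400, and ∫ψ*·x⁴·ψ dx = 2.3070, so ⟨x⁴⟩ = 2.3070 / 1.7400.
⟨x⁴⟩ = 1.3258.

1.326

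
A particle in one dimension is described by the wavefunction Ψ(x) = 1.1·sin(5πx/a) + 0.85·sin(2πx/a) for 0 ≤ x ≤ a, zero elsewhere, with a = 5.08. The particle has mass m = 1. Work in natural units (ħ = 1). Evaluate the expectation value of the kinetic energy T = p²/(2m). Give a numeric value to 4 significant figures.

T = −(ħ²/2m) d²/dx², so ⟨T⟩ = −(ħ²/2m) ∫ Ψ*·Ψ'' dx / ∫|Ψ|² dx; with m = 1.
d²/dx² sin(jπx/a) = −(jπ/a)²·sin(jπx/a); on 0 ≤ x ≤ a, ∫sin²(jπx/a) dx = a/2 and ∫sin(jπx/a)·sin(lπx/a) dx = 0 for j ≠ l, so only diagonal terms survive in ∫|Ψ|² and ∫Ψ·Ψ″; ∫Ψ·Ψ′ dx = [Ψ²/2] between the walls = 0.
State is unnormalized: ∫|Ψ|² dx = 4.9086, and ∫Ψ*·(−ħ²/2m · Ψ'') dx = 16.096, so ⟨T⟩ = 16.096 / 4.9086.
⟨T⟩ = 3.2793.

3.279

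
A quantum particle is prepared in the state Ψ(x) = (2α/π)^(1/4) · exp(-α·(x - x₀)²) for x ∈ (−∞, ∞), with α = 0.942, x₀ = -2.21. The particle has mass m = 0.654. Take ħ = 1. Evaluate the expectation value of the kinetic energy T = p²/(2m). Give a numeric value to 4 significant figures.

T = −(ħ²/2m) d²/dx², so ⟨T⟩ = −(ħ²/2m) ∫ Ψ*·Ψ'' dx; with m = 0.654.
Gaussian moments (u = x − x₀): ∫u^(2j)·e^(−2αu²) du = (2j−1)!!/(4α)^j · √(π/(2α)), odd powers integrate to 0; here √(π/(2α)) = 1.2913. Derivatives: d/dx e^(−αu²) = −2αu·e^(−αu²), d²/dx² e^(−αu²) = (4α²u² − 2α)·e^(−αu²).
⟨T⟩ = 0.72018.

0.7202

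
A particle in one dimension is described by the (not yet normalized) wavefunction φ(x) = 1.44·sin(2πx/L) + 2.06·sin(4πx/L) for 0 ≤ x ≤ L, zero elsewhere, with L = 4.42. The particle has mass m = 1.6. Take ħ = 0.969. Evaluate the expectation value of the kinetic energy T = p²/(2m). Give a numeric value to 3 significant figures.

T = −(ħ²/2m) d²/dx², so ⟨T⟩ = −(ħ²/2m) ∫ φ*·φ'' dx / ∫|φ|² dx; with m = 1.6.
d²/dx² sin(jπx/L) = −(jπ/L)²·sin(jπx/L); on 0 ≤ x ≤ L, ∫sin²(jπx/L) dx = L/2 and ∫sin(jπx/L)·sin(lπx/L) dx = 0 for j ≠ l, so only diagonal terms survive in ∫|φ|² and ∫φ·φ″; ∫φ·φ′ dx = [φ²/2] between the walls = 0.
State is unnormalized: ∫|φ|² dx = 13.961, and ∫φ*·(−ħ²/2m · φ'') dx = 24.961, so ⟨T⟩ = 24.961 / 13.961.
⟨T⟩ = 1.7879.

1.79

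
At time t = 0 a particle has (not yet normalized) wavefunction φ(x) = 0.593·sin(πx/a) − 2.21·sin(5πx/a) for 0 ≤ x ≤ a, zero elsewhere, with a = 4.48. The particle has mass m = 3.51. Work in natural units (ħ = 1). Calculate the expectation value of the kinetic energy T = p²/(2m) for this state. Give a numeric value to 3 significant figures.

T = −(ħ²/2m) d²/dx², so ⟨T⟩ = −(ħ²/2m) ∫ φ*·φ'' dx / ∫|φ|² dx; with m = 3.51.
d²/dx² sin(jπx/a) = −(jπ/a)²·sin(jπx/a); on 0 ≤ x ≤ a, ∫sin²(jπx/a) dx = a/2 and ∫sin(jπx/a)·sin(lπx/a) dx = 0 for j ≠ l, so only diagonal terms survive in ∫|φ|² and ∫φ·φ″; ∫φ·φ′ dx = [φ²/2] between the walls = 0.
State is unnormalized: ∫|φ|² dx = 11.728, and ∫φ*·(−ħ²/2m · φ'') dx = 19.214, so ⟨T⟩ = 19.214 / 11.728.
⟨T⟩ = 1.6383.

1.64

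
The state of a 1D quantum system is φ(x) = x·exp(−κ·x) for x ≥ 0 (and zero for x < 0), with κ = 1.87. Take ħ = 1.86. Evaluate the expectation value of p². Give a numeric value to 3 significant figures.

12.1

p² φ = −ħ² d²φ/dx²; ⟨p²⟩ = −ħ² ∫ φ*·φ'' dx / ∫|φ|² dx.
Differentiate x·exp(−κ·x) with the product rule; every integrand then reduces to terms xʲ·e^(−2κx) on [0, ∞), with ∫₀^∞ xʲ·e^(−2κx) dx = j!/(2κ)^(j+1).
State is unnormalized: ∫|φ|² dx = 0.038231, and ∫φ*·(−ħ² φ'') dx = 0.46251, so ⟨p²⟩ = 0.46251 / 0.038231.
⟨p²⟩ = 12.098.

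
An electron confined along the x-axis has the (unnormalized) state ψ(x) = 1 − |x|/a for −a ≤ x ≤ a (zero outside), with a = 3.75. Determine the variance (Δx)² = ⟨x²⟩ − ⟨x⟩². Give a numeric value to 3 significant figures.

Compute ⟨x⟩ and ⟨x²⟩ separately, then (Δx)² = ⟨x²⟩ − ⟨x⟩².
ψ is even, so ∫ over [−a, a] = 2∫₀ᵃ with ψ = 1 − x/a there: ∫₀ᵃ (1 − x/a)² dx = a/3, ∫₀ᵃ x²(1 − x/a)² dx = a³/30, ∫₀ᵃ x⁴(1 − x/a)² dx = a⁵/105.
Normalization: ∫|ψ|² dx = 2.5000.
⟨x⟩ = 0.0000 and ⟨x²⟩ = 1.4063.
(Δx)² = 1.4063 − (0.0000)² = 1.4063.

1.41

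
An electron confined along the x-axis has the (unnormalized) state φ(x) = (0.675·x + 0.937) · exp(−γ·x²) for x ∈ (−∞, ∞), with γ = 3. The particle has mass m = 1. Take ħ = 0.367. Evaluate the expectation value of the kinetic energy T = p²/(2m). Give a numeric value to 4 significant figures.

0.2188

T = −(ħ²/2m) d²/dx², so ⟨T⟩ = −(ħ²/2m) ∫ φ*·φ'' dx / ∫|φ|² dx; with m = 1.
Expand each integrand as polynomial × e^(−2γx²) and use ∫x^(2j)·e^(−2γx²) dx = (2j−1)!!/(4γ)^j · √(π/(2γ)), odd powers → 0; here √(π/(2γ)) = 0.72360. Differentiate with the product rule, d/dx e^(−γx²) = −2γx·e^(−γx²).
State is unnormalized: ∫|φ|² dx = 0.66277, and ∫φ*·(−ħ²/2m · φ'') dx = 0.14500, so ⟨T⟩ = 0.14500 / 0.66277.
⟨T⟩ = 0.21878.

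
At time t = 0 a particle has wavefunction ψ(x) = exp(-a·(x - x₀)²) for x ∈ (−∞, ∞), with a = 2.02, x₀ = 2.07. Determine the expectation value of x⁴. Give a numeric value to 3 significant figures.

21.6

⟨x⁴⟩ = ∫ x⁴·|ψ|² dx / ∫|ψ|² dx (integrals over the domain).
Gaussian moments (u = x − x₀): ∫u^(2j)·e^(−2au²) du = (2j−1)!!/(4a)^j · √(π/(2a)), odd powers integrate to 0; here √(π/(2a)) = 0.88183.
State is unnormalized: ∫|ψ|² dx = 0.88183, and ∫ψ*·x⁴·ψ dx = 19.037, so ⟨x⁴⟩ = 19.037 / 0.88183.
⟨x⁴⟩ = 21.588.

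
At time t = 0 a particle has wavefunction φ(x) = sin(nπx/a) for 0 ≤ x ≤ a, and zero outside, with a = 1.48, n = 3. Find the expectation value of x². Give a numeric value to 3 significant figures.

0.718

⟨x²⟩ = ∫ x²·|φ|² dx / ∫|φ|² dx (integrals over the domain).
With sin²θ = (1 − cos2θ)/2 on 0 ≤ x ≤ a: ∫sin²(nπx/a) dx = a/2, ∫x·sin²(nπx/a) dx = a²/4, ∫x²·sin²(nπx/a) dx = a³·(1/6 − 1/(4n²π²)); higher powers xᵏ the same way, integrating xᵏ·cos(2nπx/a) by parts.
State is unnormalized: ∫|φ|² dx = 0.74000, and ∫φ*·x²·φ dx = 0.53117, so ⟨x²⟩ = 0.53117 / 0.74000.
⟨x²⟩ = 0.71780.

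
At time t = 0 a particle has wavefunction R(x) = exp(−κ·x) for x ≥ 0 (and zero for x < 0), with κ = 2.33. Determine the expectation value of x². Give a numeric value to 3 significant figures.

⟨x²⟩ = ∫ x²·|R|² dx / ∫|R|² dx (integrals over the domain).
Every integrand reduces to terms xʲ·e^(−2κx) on [0, ∞); use ∫₀^∞ xʲ·e^(−2κx) dx = j!/(2κ)^(j+1).
State is unnormalized: ∫|R|² dx = 0.21459, and ∫R*·x²·R dx = 0.019764, so ⟨x²⟩ = 0.019764 / 0.21459.
⟨x²⟩ = 0.092100.

0.0921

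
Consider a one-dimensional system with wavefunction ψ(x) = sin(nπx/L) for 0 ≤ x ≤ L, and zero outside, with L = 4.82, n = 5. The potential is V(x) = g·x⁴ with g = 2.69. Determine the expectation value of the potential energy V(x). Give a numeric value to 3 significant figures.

⟨V⟩ = ∫ V(x)·|ψ|² dx / ∫|ψ|² dx.
With sin²θ = (1 − cos2θ)/2 on 0 ≤ x ≤ L: ∫sin²(nπx/L) dx = L/2, ∫x·sin²(nπx/L) dx = L²/4, ∫x²·sin²(nπx/L) dx = L³·(1/6 − 1/(4n²π²)); higher powers xᵏ the same way, integrating xᵏ·cos(2nπx/L) by parts.
State is unnormalized: ∫|ψ|² dx = 2.4100, and ∫ψ*·V(x)·ψ dx = 685.73, so ⟨V⟩ = 685.73 / 2.4100.
⟨V⟩ = 284.53.

285.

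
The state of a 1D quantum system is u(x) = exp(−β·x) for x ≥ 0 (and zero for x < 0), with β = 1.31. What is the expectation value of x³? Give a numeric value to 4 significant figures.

0.3336

⟨x³⟩ = ∫ x³·|u|² dx / ∫|u|² dx (integrals over the domain).
Every integrand reduces to terms xʲ·e^(−2βx) on [0, ∞); use ∫₀^∞ xʲ·e^(−2βx) dx = j!/(2β)^(j+1).
State is unnormalized: ∫|u|² dx = 0.38168, and ∫u*·x³·u dx = 0.12733, so ⟨x³⟩ = 0.12733 / 0.38168.
⟨x³⟩ = 0.33362.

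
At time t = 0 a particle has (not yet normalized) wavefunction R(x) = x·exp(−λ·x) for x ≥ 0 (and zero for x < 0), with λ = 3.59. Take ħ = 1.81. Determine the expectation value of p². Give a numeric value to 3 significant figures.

42.2

p² R = −ħ² d²R/dx²; ⟨p²⟩ = −ħ² ∫ R*·R'' dx / ∫|R|² dx.
Differentiate x·exp(−λ·x) with the product rule; every integrand then reduces to terms xʲ·e^(−2λx) on [0, ∞), with ∫₀^∞ xʲ·e^(−2λx) dx = j!/(2λ)^(j+1).
State is unnormalized: ∫|R|² dx = 0.0054033, and ∫R*·(−ħ² R'') dx = 0.22814, so ⟨p²⟩ = 0.22814 / 0.0054033.
⟨p²⟩ = 42.223.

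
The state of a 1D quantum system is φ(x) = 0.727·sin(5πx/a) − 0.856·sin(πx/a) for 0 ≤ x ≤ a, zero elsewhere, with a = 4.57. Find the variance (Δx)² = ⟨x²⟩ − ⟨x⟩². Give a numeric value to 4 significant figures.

Compute ⟨x⟩ and ⟨x²⟩ separately, then (Δx)² = ⟨x²⟩ − ⟨x⟩².
On 0 ≤ x ≤ a (j ≠ l): ∫sin²(jπx/a) dx = a/2, ∫sin(jπx/a)·sin(lπx/a) dx = 0; diagonal moments ∫x·sin²(jπx/a) dx = a²/4, ∫x²·sin²(jπx/a) dx = a³·(1/6 − 1/(4j²π²)); cross terms ∫x·sin(jπx/a)·sin(lπx/a) dx = 0 for j + l even and −4jla²/(π²(j² − l²)²) for j + l odd, ∫x²·sin(jπx/a)·sin(lπx/a) dx = (−1)^(j+l)·4jla³/(π²(j² − l²)²); higher powers the same way via product-to-sum and parts.
Normalization: ∫|φ|² dx = 2.8820.
⟨x⟩ = 2.2850 and ⟨x²⟩ = 6.1842.
(Δx)² = 6.1842 − (2.2850)² = 0.96299.

0.9630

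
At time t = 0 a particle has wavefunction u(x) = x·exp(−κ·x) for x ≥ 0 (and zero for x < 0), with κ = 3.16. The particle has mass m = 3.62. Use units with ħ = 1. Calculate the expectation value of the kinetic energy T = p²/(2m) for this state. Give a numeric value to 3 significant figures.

1.38

T = −(ħ²/2m) d²/dx², so ⟨T⟩ = −(ħ²/2m) ∫ u*·u'' dx / ∫|u|² dx; with m = 3.62.
Differentiate x·exp(−κ·x) with the product rule; every integrand then reduces to terms xʲ·e^(−2κx) on [0, ∞), with ∫₀^∞ xʲ·e^(−2κx) dx = j!/(2κ)^(j+1).
State is unnormalized: ∫|u|² dx = 0.0079228, and ∫u*·(−ħ²/2m · u'') dx = 0.010927, so ⟨T⟩ = 0.010927 / 0.0079228.
⟨T⟩ = 1.3792.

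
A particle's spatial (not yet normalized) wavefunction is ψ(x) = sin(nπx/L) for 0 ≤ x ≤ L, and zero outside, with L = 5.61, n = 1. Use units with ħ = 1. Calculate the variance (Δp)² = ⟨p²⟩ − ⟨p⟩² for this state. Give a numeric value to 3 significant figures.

0.314

Compute ⟨p⟩ and ⟨p²⟩ separately; (Δp)² = ⟨p²⟩ − ⟨p⟩².
d/dx sin(nπx/L) = (nπ/L)·cos(nπx/L) and d²/dx² sin(nπx/L) = −(nπ/L)²·sin(nπx/L); on 0 ≤ x ≤ L, ∫sin²(nπx/L) dx = L/2 and ∫sin(nπx/L)·cos(nπx/L) dx = 0.
Normalization: ∫|ψ|² dx = 2.8050.
⟨p⟩ = 0.0000 and ⟨p²⟩ = 0.31360.
(Δp)² = 0.31360 − (0.0000)² = 0.31360.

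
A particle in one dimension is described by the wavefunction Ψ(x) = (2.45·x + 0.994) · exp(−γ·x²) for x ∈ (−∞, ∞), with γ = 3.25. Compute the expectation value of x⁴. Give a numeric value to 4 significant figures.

⟨x⁴⟩ = ∫ x⁴·|Ψ|² dx / ∫|Ψ|² dx (integrals over the domain).
Expand each integrand as polynomial × e^(−2γx²) and use ∫x^(2j)·e^(−2γx²) dx = (2j−1)!!/(4γ)^j · √(π/(2γ)), odd powers → 0; here √(π/(2γ)) = 0.69521.
State is unnormalized: ∫|Ψ|² dx = 1.0079, and ∫Ψ*·x⁴·Ψ dx = 0.040685, so ⟨x⁴⟩ = 0.040685 / 1.0079.
⟨x⁴⟩ = 0.040366.

0.04037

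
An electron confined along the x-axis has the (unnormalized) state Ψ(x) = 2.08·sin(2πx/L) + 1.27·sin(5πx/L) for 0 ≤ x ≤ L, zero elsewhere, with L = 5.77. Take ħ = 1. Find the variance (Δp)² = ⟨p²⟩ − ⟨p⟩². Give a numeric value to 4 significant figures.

2.876

Compute ⟨p⟩ and ⟨p²⟩ separately; (Δp)² = ⟨p²⟩ − ⟨p⟩².
d²/dx² sin(jπx/L) = −(jπ/L)²·sin(jπx/L); on 0 ≤ x ≤ L, ∫sin²(jπx/L) dx = L/2 and ∫sin(jπx/L)·sin(lπx/L) dx = 0 for j ≠ l, so only diagonal terms survive in ∫|Ψ|² and ∫Ψ·Ψ″; ∫Ψ·Ψ′ dx = [Ψ²/2] between the walls = 0.
Normalization: ∫|Ψ|² dx = 17.135.
⟨p⟩ = 0.0000 and ⟨p²⟩ = 2.8764.
(Δp)² = 2.8764 − (0.0000)² = 2.8764.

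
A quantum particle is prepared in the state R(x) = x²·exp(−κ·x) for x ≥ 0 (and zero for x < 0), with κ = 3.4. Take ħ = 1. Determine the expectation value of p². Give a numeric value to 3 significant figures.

3.85

p² R = −ħ² d²R/dx²; ⟨p²⟩ = −ħ² ∫ R*·R'' dx / ∫|R|² dx.
Differentiate x²·exp(−κ·x) with the product rule; every integrand then reduces to terms xʲ·e^(−2κx) on [0, ∞), with ∫₀^∞ xʲ·e^(−2κx) dx = j!/(2κ)^(j+1).
State is unnormalized: ∫|R|² dx = 0.0016507, and ∫R*·(−ħ² R'') dx = 0.0063607, so ⟨p²⟩ = 0.0063607 / 0.0016507.
⟨p²⟩ = 3.8533.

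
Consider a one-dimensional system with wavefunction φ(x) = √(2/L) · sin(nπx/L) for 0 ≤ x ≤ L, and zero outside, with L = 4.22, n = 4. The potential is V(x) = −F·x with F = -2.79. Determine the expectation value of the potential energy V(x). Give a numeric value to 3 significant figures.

5.89

⟨V⟩ = ∫ V(x)·|φ|² dx.
With sin²θ = (1 − cos2θ)/2 on 0 ≤ x ≤ L: ∫sin²(nπx/L) dx = L/2, ∫x·sin²(nπx/L) dx = L²/4, ∫x²·sin²(nπx/L) dx = L³·(1/6 − 1/(4n²π²)); higher powers xᵏ the same way, integrating xᵏ·cos(2nπx/L) by parts.
⟨V⟩ = 5.8869.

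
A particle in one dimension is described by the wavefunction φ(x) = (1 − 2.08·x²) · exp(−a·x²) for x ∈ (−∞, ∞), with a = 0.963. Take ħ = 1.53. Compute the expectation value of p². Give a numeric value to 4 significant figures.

11.69

p² φ = −ħ² d²φ/dx²; ⟨p²⟩ = −ħ² ∫ φ*·φ'' dx / ∫|φ|² dx.
Expand each integrand as polynomial × e^(−2ax²) and use ∫x^(2j)·e^(−2ax²) dx = (2j−1)!!/(4a)^j · √(π/(2a)), odd powers → 0; here √(π/(2a)) = 1.2772. Differentiate with the product rule, d/dx e^(−ax²) = −2ax·e^(−ax²).
State is unnormalized: ∫|φ|² dx = 1.0151, and ∫φ*·(−ħ² φ'') dx = 11.865, so ⟨p²⟩ = 11.865 / 1.0151.
⟨p²⟩ = 11.689.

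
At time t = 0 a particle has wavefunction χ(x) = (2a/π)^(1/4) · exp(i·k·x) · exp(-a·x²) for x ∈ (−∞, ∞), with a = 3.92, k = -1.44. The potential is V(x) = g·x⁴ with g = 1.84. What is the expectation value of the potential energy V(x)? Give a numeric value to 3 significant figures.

⟨V⟩ = ∫ V(x)·|χ|² dx.
Gaussian moments: ∫x^(2j)·e^(−2ax²) dx = (2j−1)!!/(4a)^j · √(π/(2a)), odd powers integrate to 0; here √(π/(2a)) = 0.63302.
⟨V⟩ = 0.022452.

0.0225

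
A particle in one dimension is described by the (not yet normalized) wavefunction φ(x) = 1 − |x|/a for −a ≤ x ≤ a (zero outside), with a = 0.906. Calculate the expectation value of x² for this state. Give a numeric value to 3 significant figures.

⟨x²⟩ = ∫ x²·|φ|² dx / ∫|φ|² dx (integrals over the domain).
φ is even, so ∫ over [−a, a] = 2∫₀ᵃ with φ = 1 − x/a there: ∫₀ᵃ (1 − x/a)² dx = a/3, ∫₀ᵃ x²(1 − x/a)² dx = a³/30, ∫₀ᵃ x⁴(1 − x/a)² dx = a⁵/105.
State is unnormalized: ∫|φ|² dx = 0.60400, and ∫φ*·x²·φ dx = 0.049578, so ⟨x²⟩ = 0.049578 / 0.60400.
⟨x²⟩ = 0.082084.

0.0821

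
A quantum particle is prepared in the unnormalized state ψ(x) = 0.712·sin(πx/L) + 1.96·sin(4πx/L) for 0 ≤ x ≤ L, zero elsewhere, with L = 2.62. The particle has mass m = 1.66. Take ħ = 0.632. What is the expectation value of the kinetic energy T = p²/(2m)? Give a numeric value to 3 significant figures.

2.47

T = −(ħ²/2m) d²/dx², so ⟨T⟩ = −(ħ²/2m) ∫ ψ*·ψ'' dx / ∫|ψ|² dx; with m = 1.66.
d²/dx² sin(jπx/L) = −(jπ/L)²·sin(jπx/L); on 0 ≤ x ≤ L, ∫sin²(jπx/L) dx = L/2 and ∫sin(jπx/L)·sin(lπx/L) dx = 0 for j ≠ l, so only diagonal terms survive in ∫|ψ|² and ∫ψ·ψ″; ∫ψ·ψ′ dx = [ψ²/2] between the walls = 0.
State is unnormalized: ∫|ψ|² dx = 5.6966, and ∫ψ*·(−ħ²/2m · ψ'') dx = 14.043, so ⟨T⟩ = 14.043 / 5.6966.
⟨T⟩ = 2.4652.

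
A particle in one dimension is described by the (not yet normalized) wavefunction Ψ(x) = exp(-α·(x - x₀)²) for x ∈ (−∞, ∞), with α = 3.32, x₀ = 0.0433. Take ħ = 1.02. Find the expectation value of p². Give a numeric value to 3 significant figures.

3.45

p² Ψ = −ħ² d²Ψ/dx²; ⟨p²⟩ = −ħ² ∫ Ψ*·Ψ'' dx / ∫|Ψ|² dx.
Gaussian moments (u = x − x₀): ∫u^(2j)·e^(−2αu²) du = (2j−1)!!/(4α)^j · √(π/(2α)), odd powers integrate to 0; here √(π/(2α)) = 0.68785. Derivatives: d/dx e^(−αu²) = −2αu·e^(−αu²), d²/dx² e^(−αu²) = (4α²u² − 2α)·e^(−αu²).
State is unnormalized: ∫|Ψ|² dx = 0.68785, and ∫Ψ*·(−ħ² Ψ'') dx = 2.3759, so ⟨p²⟩ = 2.3759 / 0.68785.
⟨p²⟩ = 3.4541.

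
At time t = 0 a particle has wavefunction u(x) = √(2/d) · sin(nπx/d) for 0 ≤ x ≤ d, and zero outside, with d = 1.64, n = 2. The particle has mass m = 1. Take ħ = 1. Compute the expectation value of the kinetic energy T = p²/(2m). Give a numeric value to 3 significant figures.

T = −(ħ²/2m) d²/dx², so ⟨T⟩ = −(ħ²/2m) ∫ u*·u'' dx; with m = 1.
d/dx sin(nπx/d) = (nπ/d)·cos(nπx/d) and d²/dx² sin(nπx/d) = −(nπ/d)²·sin(nπx/d); on 0 ≤ x ≤ d, ∫sin²(nπx/d) dx = d/2 and ∫sin(nπx/d)·cos(nπx/d) dx = 0.
⟨T⟩ = 7.3391.

7.34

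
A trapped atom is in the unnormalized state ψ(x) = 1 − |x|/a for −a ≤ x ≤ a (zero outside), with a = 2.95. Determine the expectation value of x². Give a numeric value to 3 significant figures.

0.870

⟨x²⟩ = ∫ x²·|ψ|² dx / ∫|ψ|² dx (integrals over the domain).
ψ is even, so ∫ over [−a, a] = 2∫₀ᵃ with ψ = 1 − x/a there: ∫₀ᵃ (1 − x/a)² dx = a/3, ∫₀ᵃ x²(1 − x/a)² dx = a³/30, ∫₀ᵃ x⁴(1 − x/a)² dx = a⁵/105.
State is unnormalized: ∫|ψ|² dx = 1.9667, and ∫ψ*·x²·ψ dx = 1.7115, so ⟨x²⟩ = 1.7115 / 1.9667.
⟨x²⟩ = 0.87025.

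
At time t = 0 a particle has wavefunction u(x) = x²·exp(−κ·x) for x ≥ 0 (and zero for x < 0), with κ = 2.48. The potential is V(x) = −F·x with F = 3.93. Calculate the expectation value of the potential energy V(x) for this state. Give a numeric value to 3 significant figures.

⟨V⟩ = ∫ V(x)·|u|² dx / ∫|u|² dx.
Every integrand reduces to terms xʲ·e^(−2κx) on [0, ∞); use ∫₀^∞ xʲ·e^(−2κx) dx = j!/(2κ)^(j+1).
State is unnormalized: ∫|u|² dx = 0.0079947, and ∫u*·V(x)·u dx = -0.031673, so ⟨V⟩ = -0.031673 / 0.0079947.
⟨V⟩ = -3.9617.

-3.96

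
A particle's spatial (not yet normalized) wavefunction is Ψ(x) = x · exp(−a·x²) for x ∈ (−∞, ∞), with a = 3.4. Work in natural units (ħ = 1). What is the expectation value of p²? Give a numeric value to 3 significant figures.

10.2

p² Ψ = −ħ² d²Ψ/dx²; ⟨p²⟩ = −ħ² ∫ Ψ*·Ψ'' dx / ∫|Ψ|² dx.
Expand each integrand as polynomial × e^(−2ax²) and use ∫x^(2j)·e^(−2ax²) dx = (2j−1)!!/(4a)^j · √(π/(2a)), odd powers → 0; here √(π/(2a)) = 0.67971. Differentiate with the product rule, d/dx e^(−ax²) = −2ax·e^(−ax²).
State is unnormalized: ∫|Ψ|² dx = 0.049978, and ∫Ψ*·(−ħ² Ψ'') dx = 0.50978, so ⟨p²⟩ = 0.50978 / 0.049978.
⟨p²⟩ = 10.200.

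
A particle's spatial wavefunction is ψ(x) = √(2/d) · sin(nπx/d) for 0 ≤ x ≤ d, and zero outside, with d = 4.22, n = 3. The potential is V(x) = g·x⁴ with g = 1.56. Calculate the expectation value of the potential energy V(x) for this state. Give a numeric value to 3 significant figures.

⟨V⟩ = ∫ V(x)·|ψ|² dx.
With sin²θ = (1 − cos2θ)/2 on 0 ≤ x ≤ d: ∫sin²(nπx/d) dx = d/2, ∫x·sin²(nπx/d) dx = d²/4, ∫x²·sin²(nπx/d) dx = d³·(1/6 − 1/(4n²π²)); higher powers xᵏ the same way, integrating xᵏ·cos(2nπx/d) by parts.
⟨V⟩ = 93.472.

93.5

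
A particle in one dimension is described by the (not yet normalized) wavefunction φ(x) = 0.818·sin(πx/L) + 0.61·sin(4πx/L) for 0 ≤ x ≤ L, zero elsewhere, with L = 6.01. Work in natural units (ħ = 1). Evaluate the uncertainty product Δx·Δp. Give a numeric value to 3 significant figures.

1.76

Δx = √(⟨x²⟩−⟨x⟩²), Δp = √(⟨p²⟩−⟨p⟩²).
On 0 ≤ x ≤ L (j ≠ l): ∫sin²(jπx/L) dx = L/2, ∫sin(jπx/L)·sin(lπx/L) dx = 0; diagonal moments ∫x·sin²(jπx/L) dx = L²/4, ∫x²·sin²(jπx/L) dx = L³·(1/6 − 1/(4j²π²)); cross terms ∫x·sin(jπx/L)·sin(lπx/L) dx = 0 for j + l even and −4jlL²/(π²(j² − l²)²) for j + l odd, ∫x²·sin(jπx/L)·sin(lπx/L) dx = (−1)^(j+l)·4jlL³/(π²(j² − l²)²); higher powers the same way via product-to-sum and parts. d²/dx² sin(jπx/L) = −(jπ/L)²·sin(jπx/L); on 0 ≤ x ≤ L, ∫sin²(jπx/L) dx = L/2 and ∫sin(jπx/L)·sin(lπx/L) dx = 0 for j ≠ l, so only diagonal terms survive in ∫|φ|² and ∫φ·φ″; ∫φ·φ′ dx = [φ²/2] between the walls = 0.
Normalization: ∫|φ|² dx = 3.1289.
⟨x⟩ = 2.9220, ⟨x²⟩ = 10.324 ⇒ Δx = 1.3365.
⟨p⟩ = 0.0000, ⟨p²⟩ = 1.7380 ⇒ Δp = 1.3183.
Δx·Δp = 1.7620.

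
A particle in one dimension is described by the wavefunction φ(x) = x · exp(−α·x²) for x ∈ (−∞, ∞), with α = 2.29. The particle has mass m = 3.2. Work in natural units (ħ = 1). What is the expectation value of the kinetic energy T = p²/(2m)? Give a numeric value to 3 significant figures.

1.07

T = −(ħ²/2m) d²/dx², so ⟨T⟩ = −(ħ²/2m) ∫ φ*·φ'' dx / ∫|φ|² dx; with m = 3.2.
Expand each integrand as polynomial × e^(−2αx²) and use ∫x^(2j)·e^(−2αx²) dx = (2j−1)!!/(4α)^j · √(π/(2α)), odd powers → 0; here √(π/(2α)) = 0.82821. Differentiate with the product rule, d/dx e^(−αx²) = −2αx·e^(−αx²).
State is unnormalized: ∫|φ|² dx = 0.090416, and ∫φ*·(−ħ²/2m · φ'') dx = 0.097056, so ⟨T⟩ = 0.097056 / 0.090416.
⟨T⟩ = 1.0734.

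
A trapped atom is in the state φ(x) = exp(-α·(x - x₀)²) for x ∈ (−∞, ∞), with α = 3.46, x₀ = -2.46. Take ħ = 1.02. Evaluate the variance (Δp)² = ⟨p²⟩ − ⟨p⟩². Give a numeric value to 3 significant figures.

Compute ⟨p⟩ and ⟨p²⟩ separately; (Δp)² = ⟨p²⟩ − ⟨p⟩².
Gaussian moments (u = x − x₀): ∫u^(2j)·e^(−2αu²) du = (2j−1)!!/(4α)^j · √(π/(2α)), odd powers integrate to 0; here √(π/(2α)) = 0.67379. Derivatives: d/dx e^(−αu²) = −2αu·e^(−αu²), d²/dx² e^(−αu²) = (4α²u² − 2α)·e^(−αu²).
Normalization: ∫|φ|² dx = 0.67379.
⟨p⟩ = 0.0000 and ⟨p²⟩ = 3.5998.
(Δp)² = 3.5998 − (0.0000)² = 3.5998.

3.60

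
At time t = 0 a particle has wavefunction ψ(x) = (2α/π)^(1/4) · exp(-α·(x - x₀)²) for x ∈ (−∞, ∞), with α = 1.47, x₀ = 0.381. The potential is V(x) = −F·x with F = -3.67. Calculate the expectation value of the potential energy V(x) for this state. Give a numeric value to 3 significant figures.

1.40

⟨V⟩ = ∫ V(x)·|ψ|² dx.
Gaussian moments (u = x − x₀): ∫u^(2j)·e^(−2αu²) du = (2j−1)!!/(4α)^j · √(π/(2α)), odd powers integrate to 0; here √(π/(2α)) = 1.0337.
⟨V⟩ = 1.3983.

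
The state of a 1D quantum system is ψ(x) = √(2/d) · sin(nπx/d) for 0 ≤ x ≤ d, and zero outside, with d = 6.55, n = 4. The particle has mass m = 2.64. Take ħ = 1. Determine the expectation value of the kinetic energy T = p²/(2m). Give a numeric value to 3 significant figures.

T = −(ħ²/2m) d²/dx², so ⟨T⟩ = −(ħ²/2m) ∫ ψ*·ψ'' dx; with m = 2.64.
d/dx sin(nπx/d) = (nπ/d)·cos(nπx/d) and d²/dx² sin(nπx/d) = −(nπ/d)²·sin(nπx/d); on 0 ≤ x ≤ d, ∫sin²(nπx/d) dx = d/2 and ∫sin(nπx/d)·cos(nπx/d) dx = 0.
⟨T⟩ = 0.69711.

0.697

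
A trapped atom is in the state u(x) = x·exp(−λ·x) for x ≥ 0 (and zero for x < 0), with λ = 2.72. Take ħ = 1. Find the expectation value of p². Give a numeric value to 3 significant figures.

p² u = −ħ² d²u/dx²; ⟨p²⟩ = −ħ² ∫ u*·u'' dx / ∫|u|² dx.
Differentiate x·exp(−λ·x) with the product rule; every integrand then reduces to terms xʲ·e^(−2λx) on [0, ∞), with ∫₀^∞ xʲ·e^(−2λx) dx = j!/(2λ)^(j+1).
State is unnormalized: ∫|u|² dx = 0.012423, and ∫u*·(−ħ² u'') dx = 0.091912, so ⟨p²⟩ = 0.091912 / 0.012423.
⟨p²⟩ = 7.3984.

7.40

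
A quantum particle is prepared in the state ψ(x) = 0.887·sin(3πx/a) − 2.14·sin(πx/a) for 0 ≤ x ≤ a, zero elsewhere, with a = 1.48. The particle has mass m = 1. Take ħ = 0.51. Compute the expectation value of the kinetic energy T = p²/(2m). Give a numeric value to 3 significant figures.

1.27

T = −(ħ²/2m) d²/dx², so ⟨T⟩ = −(ħ²/2m) ∫ ψ*·ψ'' dx / ∫|ψ|² dx; with m = 1.
d²/dx² sin(jπx/a) = −(jπ/a)²·sin(jπx/a); on 0 ≤ x ≤ a, ∫sin²(jπx/a) dx = a/2 and ∫sin(jπx/a)·sin(lπx/a) dx = 0 for j ≠ l, so only diagonal terms survive in ∫|ψ|² and ∫ψ·ψ″; ∫ψ·ψ′ dx = [ψ²/2] between the walls = 0.
State is unnormalized: ∫|ψ|² dx = 3.9711, and ∫ψ*·(−ħ²/2m · ψ'') dx = 5.0563, so ⟨T⟩ = 5.0563 / 3.9711.
⟨T⟩ = 1.2733.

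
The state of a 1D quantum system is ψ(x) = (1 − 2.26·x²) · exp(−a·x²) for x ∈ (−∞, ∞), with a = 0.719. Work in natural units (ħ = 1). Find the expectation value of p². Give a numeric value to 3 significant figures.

3.87

p² ψ = −ħ² d²ψ/dx²; ⟨p²⟩ = −ħ² ∫ ψ*·ψ'' dx / ∫|ψ|² dx.
Expand each integrand as polynomial × e^(−2ax²) and use ∫x^(2j)·e^(−2ax²) dx = (2j−1)!!/(4a)^j · √(π/(2a)), odd powers → 0; here √(π/(2a)) = 1.4781. Differentiate with the product rule, d/dx e^(−ax²) = −2ax·e^(−ax²).
State is unnormalized: ∫|ψ|² dx = 1.8932, and ∫ψ*·(−ħ² ψ'') dx = 7.3266, so ⟨p²⟩ = 7.3266 / 1.8932.
⟨p²⟩ = 3.8699.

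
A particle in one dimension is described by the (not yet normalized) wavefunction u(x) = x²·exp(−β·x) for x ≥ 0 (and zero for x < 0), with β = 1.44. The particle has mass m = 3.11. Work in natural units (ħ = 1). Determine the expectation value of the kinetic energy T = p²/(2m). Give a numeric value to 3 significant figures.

T = −(ħ²/2m) d²/dx², so ⟨T⟩ = −(ħ²/2m) ∫ u*·u'' dx / ∫|u|² dx; with m = 3.11.
Differentiate x²·exp(−β·x) with the product rule; every integrand then reduces to terms xʲ·e^(−2βx) on [0, ∞), with ∫₀^∞ xʲ·e^(−2βx) dx = j!/(2β)^(j+1).
State is unnormalized: ∫|u|² dx = 0.12113, and ∫u*·(−ħ²/2m · u'') dx = 0.013461, so ⟨T⟩ = 0.013461 / 0.12113.
⟨T⟩ = 0.11113.

0.111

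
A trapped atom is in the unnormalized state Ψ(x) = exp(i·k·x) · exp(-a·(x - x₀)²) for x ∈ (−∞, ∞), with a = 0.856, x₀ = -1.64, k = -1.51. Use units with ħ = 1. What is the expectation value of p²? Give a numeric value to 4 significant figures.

3.136

p² Ψ = −ħ² d²Ψ/dx²; ⟨p²⟩ = −ħ² ∫ Ψ*·Ψ'' dx / ∫|Ψ|² dx.
Gaussian moments (u = x − x₀): ∫u^(2j)·e^(−2au²) du = (2j−1)!!/(4a)^j · √(π/(2a)), odd powers integrate to 0; here √(π/(2a)) = 1.3546. Derivatives: Ψ′ = (ik − 2au)·Ψ, Ψ″ = ((ik − 2au)² − 2a)·Ψ; the odd-in-u pieces drop out.
State is unnormalized: ∫|Ψ|² dx = 1.3546, and ∫Ψ*·(−ħ² Ψ'') dx = 4.2483, so ⟨p²⟩ = 4.2483 / 1.3546.
⟨p²⟩ = 3.1361.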